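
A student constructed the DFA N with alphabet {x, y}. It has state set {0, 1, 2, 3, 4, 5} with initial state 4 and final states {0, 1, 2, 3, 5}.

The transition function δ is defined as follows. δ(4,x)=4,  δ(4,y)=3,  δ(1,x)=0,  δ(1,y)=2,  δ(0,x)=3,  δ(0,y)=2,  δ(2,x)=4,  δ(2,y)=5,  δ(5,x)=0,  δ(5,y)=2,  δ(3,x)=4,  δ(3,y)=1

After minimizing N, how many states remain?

Initial partition by acceptance: {0,1,2,3,5} | {4}.
Refine {0,1,2,3,5} on symbol x: members go to different blocks, giving {0,1,5} and {2,3}.
On input x, block {0,1,5} splits into {1,5} and {0}.
The partition is now stable with 4 blocks: {1,5} | {4} | {2,3} | {0}.

4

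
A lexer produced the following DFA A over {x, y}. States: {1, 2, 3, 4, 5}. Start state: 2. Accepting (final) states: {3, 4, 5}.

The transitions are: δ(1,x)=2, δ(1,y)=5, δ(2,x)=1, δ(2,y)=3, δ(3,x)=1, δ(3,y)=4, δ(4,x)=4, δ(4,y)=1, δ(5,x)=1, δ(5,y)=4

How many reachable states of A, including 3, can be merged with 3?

2

Every state is reachable, so we keep all 5.
P0 = {3,4,5} | {1,2}.
On input x, block {3,4,5} splits into {3,5} and {4}.
The partition is now stable with 3 blocks: {3,5} | {1,2} | {4}.
State 3 belongs to the block {3,5}, which has 2 states.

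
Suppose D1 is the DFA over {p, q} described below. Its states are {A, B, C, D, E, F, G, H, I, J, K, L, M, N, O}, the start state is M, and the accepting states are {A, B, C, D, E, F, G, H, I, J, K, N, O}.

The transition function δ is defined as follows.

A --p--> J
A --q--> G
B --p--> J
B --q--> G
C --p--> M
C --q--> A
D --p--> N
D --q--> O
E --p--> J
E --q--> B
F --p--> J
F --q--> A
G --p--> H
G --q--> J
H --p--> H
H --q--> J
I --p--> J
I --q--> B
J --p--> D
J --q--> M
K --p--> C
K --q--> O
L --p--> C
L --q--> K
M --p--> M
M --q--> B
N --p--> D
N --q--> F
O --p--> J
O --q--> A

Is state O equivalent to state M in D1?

No

States {C,E,I,K,L} cannot be reached from the start state, so discard them.
Start with accepting vs non-accepting: {A,B,D,F,G,H,J,N,O} | {M}.
Refine {A,B,D,F,G,H,J,N,O} on symbol q: members go to different blocks, giving {A,B,D,F,G,H,N,O} and {J}.
Split {A,B,D,F,G,H,N,O} by δ(·,p) → {A,B,F,O} and {D,G,H,N}.
On input q, block {A,B,F,O} splits into {A,B} and {F,O}.
On input q, block {D,G,H,N} splits into {D,N} and {G,H}.
The partition is now stable with 6 blocks: {A,B} | {M} | {J} | {D,N} | {F,O} | {G,H}.
O and M end up in different blocks, so they are distinguishable. For instance, the string 'ε' is accepted from only O.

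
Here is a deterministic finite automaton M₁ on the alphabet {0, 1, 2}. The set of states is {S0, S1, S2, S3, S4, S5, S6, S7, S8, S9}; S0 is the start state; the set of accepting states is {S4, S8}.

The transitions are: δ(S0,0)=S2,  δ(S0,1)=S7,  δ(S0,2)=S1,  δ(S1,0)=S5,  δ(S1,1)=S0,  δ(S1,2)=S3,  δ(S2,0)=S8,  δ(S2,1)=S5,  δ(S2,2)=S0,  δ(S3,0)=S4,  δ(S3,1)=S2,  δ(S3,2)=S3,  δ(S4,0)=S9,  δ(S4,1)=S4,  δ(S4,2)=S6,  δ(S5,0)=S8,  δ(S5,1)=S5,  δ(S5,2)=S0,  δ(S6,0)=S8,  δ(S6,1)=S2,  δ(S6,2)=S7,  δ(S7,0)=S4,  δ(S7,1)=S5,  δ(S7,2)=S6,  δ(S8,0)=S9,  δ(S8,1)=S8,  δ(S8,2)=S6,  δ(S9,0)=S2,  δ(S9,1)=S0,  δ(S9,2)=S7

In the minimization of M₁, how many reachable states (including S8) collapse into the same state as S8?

2

Every state is reachable, so we keep all 10.
Initial partition by acceptance: {S4,S8} | {S0,S1,S2,S3,S5,S6,S7,S9}.
Refine {S0,S1,S2,S3,S5,S6,S7,S9} on symbol 0: members go to different blocks, giving {S2,S3,S5,S6,S7} and {S0,S1,S9}.
On input 2, block {S2,S3,S5,S6,S7} splits into {S3,S6,S7} and {S2,S5}.
Split {S0,S1,S9} by δ(·,1) → {S1,S9} and {S0}.
No further refinement is possible. Final partition (5 blocks): {S4,S8} | {S3,S6,S7} | {S1,S9} | {S2,S5} | {S0}.
State S8 belongs to the block {S4,S8}, which has 2 states.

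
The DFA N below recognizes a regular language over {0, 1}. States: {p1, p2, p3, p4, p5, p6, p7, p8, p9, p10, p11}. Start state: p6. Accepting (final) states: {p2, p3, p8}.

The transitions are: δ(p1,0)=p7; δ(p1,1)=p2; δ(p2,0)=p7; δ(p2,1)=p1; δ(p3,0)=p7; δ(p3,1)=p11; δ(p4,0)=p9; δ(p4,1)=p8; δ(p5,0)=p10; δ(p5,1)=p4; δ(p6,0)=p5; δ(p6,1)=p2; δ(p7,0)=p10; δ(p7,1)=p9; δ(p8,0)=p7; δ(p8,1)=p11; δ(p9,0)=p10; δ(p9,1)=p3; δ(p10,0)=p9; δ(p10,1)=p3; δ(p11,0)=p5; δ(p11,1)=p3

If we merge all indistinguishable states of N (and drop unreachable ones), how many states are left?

P0 = {p2,p3,p8} | {p1,p4,p5,p6,p7,p9,p10,p11}.
On input 1, block {p1,p4,p5,p6,p7,p9,p10,p11} splits into {p1,p4,p6,p9,p10,p11} and {p5,p7}.
On input 0, block {p1,p4,p6,p9,p10,p11} splits into {p1,p6,p11} and {p4,p9,p10}.
No further refinement is possible. Final partition (4 blocks): {p2,p3,p8} | {p1,p6,p11} | {p5,p7} | {p4,p9,p10}.

4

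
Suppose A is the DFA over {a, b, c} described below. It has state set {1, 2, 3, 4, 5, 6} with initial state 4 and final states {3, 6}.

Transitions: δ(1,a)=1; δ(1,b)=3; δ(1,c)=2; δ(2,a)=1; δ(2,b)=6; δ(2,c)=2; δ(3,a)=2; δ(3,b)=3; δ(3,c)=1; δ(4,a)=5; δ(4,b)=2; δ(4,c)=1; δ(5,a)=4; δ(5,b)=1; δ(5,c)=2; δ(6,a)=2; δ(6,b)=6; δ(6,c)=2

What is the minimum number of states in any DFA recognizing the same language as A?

P0 = {3,6} | {1,2,4,5}.
On input b, block {1,2,4,5} splits into {1,2} and {4,5}.
No further refinement is possible. Final partition (3 blocks): {3,6} | {1,2} | {4,5}.

3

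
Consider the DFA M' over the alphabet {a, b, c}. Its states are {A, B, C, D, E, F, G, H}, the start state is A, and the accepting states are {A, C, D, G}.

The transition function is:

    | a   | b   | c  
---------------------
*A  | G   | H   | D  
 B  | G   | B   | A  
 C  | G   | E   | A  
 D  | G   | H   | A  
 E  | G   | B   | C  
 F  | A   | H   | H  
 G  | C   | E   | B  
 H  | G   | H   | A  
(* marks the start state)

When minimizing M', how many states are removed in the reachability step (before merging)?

1

No path from A leads to F; the other 7 states are all reachable.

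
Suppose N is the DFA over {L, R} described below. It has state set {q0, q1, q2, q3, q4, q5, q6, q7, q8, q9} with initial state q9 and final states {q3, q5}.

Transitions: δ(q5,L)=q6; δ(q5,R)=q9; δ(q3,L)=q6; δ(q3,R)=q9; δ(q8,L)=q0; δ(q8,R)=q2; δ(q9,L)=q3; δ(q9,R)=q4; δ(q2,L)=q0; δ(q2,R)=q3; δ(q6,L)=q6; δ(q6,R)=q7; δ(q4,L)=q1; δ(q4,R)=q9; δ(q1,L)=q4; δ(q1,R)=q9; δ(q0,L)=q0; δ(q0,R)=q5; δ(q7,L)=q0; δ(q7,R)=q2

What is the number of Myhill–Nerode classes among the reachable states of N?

6

States {q8} cannot be reached from the start state, so discard them.
P0 = {q3,q5} | {q0,q1,q2,q4,q6,q7,q9}.
Split {q0,q1,q2,q4,q6,q7,q9} by δ(·,L) → {q0,q1,q2,q4,q6,q7} and {q9}.
Split {q0,q1,q2,q4,q6,q7} by δ(·,R) → {q0,q2} and {q1,q4} and {q6,q7}.
On input L, block {q6,q7} splits into {q6} and {q7}.
No further refinement is possible. Final partition (6 blocks): {q3,q5} | {q0,q2} | {q9} | {q1,q4} | {q6} | {q7}.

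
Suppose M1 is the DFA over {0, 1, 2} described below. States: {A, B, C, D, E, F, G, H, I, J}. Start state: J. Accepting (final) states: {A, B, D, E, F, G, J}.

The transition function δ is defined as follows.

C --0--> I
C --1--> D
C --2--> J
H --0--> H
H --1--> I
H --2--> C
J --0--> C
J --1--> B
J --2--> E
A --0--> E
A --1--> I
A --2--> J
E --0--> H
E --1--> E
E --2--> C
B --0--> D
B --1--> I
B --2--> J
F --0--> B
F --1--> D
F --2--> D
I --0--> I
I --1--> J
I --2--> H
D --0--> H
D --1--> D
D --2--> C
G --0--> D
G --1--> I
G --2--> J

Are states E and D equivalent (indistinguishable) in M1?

Yes

States {A,F,G} cannot be reached from the start state, so discard them.
Start with accepting vs non-accepting: {B,D,E,J} | {C,H,I}.
Split {B,D,E,J} by δ(·,0) → {D,E,J} and {B}.
Refine {D,E,J} on symbol 1: members go to different blocks, giving {D,E} and {J}.
Split {C,H,I} by δ(·,1) → {C} and {H} and {I}.
Stable partition: {D,E} | {C} | {B} | {J} | {H} | {I} — 6 equivalence classes.
E and D lie in the same block of the stable partition, so they are equivalent — no string distinguishes them.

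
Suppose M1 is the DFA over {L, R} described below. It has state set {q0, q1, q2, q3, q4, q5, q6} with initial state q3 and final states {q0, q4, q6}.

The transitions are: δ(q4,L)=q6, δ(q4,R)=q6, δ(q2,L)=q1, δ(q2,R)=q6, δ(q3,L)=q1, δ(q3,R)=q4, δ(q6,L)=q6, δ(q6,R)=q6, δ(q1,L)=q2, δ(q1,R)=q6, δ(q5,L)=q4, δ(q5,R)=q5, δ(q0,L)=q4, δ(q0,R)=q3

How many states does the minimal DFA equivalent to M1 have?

2

Reachable states from the start: {q1,q2,q3,q4,q6}. Unreachable: {q0,q5} — drop them.
Start with accepting vs non-accepting: {q4,q6} | {q1,q2,q3}.
The partition is now stable with 2 blocks: {q4,q6} | {q1,q2,q3}.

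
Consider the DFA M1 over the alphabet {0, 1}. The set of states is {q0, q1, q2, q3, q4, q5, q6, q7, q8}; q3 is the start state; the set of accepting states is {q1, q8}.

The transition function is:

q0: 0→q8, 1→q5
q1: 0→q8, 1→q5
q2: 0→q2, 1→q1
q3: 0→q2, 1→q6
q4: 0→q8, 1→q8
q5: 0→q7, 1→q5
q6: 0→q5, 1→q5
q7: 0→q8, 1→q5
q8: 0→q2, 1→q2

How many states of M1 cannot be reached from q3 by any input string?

Starting at q3 and following transitions, the reachable set is {q1, q2, q3, q5, q6, q7, q8}. That leaves q0, q4 unreachable — 2 in total.

2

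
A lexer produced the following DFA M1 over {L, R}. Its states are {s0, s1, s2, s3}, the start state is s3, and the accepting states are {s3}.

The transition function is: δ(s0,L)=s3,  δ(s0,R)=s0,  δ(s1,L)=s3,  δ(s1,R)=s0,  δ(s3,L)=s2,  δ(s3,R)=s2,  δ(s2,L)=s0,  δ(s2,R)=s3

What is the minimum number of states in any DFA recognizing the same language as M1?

Reachable states from the start: {s0,s2,s3}. Unreachable: {s1} — drop them.
Start with accepting vs non-accepting: {s3} | {s0,s2}.
On input L, block {s0,s2} splits into {s0} and {s2}.
No further refinement is possible. Final partition (3 blocks): {s3} | {s0} | {s2}.

3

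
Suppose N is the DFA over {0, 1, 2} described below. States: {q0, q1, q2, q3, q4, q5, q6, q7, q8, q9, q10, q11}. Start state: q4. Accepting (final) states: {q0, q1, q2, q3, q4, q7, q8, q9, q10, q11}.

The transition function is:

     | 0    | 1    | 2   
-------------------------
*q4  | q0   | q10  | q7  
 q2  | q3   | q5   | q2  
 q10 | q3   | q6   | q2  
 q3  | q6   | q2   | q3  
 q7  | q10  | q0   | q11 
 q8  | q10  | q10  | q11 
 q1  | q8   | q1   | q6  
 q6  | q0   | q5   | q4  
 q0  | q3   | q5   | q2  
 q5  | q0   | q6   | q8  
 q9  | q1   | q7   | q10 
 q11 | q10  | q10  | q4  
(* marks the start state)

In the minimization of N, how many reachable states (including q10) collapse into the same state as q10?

3

First remove the unreachable states {q1,q9}; 10 states remain.
Initial partition by acceptance: {q0,q2,q3,q4,q7,q8,q10,q11} | {q5,q6}.
Split {q0,q2,q3,q4,q7,q8,q10,q11} by δ(·,0) → {q0,q2,q4,q7,q8,q10,q11} and {q3}.
On input 0, block {q0,q2,q4,q7,q8,q10,q11} splits into {q4,q7,q8,q11} and {q0,q2,q10}.
Stable partition: {q4,q7,q8,q11} | {q5,q6} | {q3} | {q0,q2,q10} — 4 equivalence classes.
State q10 belongs to the block {q0,q2,q10}, which has 3 states.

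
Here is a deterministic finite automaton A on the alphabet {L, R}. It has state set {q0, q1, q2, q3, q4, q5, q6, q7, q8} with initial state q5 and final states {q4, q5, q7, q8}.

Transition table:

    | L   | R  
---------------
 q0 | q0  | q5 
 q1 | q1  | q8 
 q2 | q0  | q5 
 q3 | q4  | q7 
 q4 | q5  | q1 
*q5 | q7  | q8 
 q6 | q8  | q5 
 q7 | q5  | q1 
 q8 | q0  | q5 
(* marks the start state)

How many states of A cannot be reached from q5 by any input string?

4

No path from q5 leads to q2, q3, q4, q6; the other 5 states are all reachable.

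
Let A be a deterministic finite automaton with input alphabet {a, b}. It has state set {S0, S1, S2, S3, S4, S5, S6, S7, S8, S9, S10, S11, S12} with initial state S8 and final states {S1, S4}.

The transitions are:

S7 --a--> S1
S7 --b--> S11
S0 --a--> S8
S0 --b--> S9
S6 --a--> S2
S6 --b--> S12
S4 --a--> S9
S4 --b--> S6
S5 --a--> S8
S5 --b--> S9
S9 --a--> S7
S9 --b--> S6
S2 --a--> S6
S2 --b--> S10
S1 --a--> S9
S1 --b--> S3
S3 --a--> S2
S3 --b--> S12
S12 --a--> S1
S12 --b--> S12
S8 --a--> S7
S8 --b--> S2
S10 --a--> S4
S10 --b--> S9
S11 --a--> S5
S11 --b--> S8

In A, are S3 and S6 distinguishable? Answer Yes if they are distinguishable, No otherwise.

First remove the unreachable states {S0}; 12 states remain.
Initial partition by acceptance: {S1,S4} | {S2,S3,S5,S6,S7,S8,S9,S10,S11,S12}.
On input a, block {S2,S3,S5,S6,S7,S8,S9,S10,S11,S12} splits into {S2,S3,S5,S6,S8,S9,S11} and {S7,S10,S12}.
Refine {S2,S3,S5,S6,S8,S9,S11} on symbol a: members go to different blocks, giving {S2,S3,S5,S6,S11} and {S8,S9}.
Split {S2,S3,S5,S6,S11} by δ(·,a) → {S2,S3,S6,S11} and {S5}.
On input a, block {S2,S3,S6,S11} splits into {S2,S3,S6} and {S11}.
Split {S7,S10,S12} by δ(·,b) → {S7} and {S10} and {S12}.
Split {S2,S3,S6} by δ(·,b) → {S3,S6} and {S2}.
Split {S8,S9} by δ(·,b) → {S8} and {S9}.
Stable partition: {S1,S4} | {S3,S6} | {S7} | {S8} | {S5} | {S11} | {S10} | {S12} | {S2} | {S9} — 10 equivalence classes.
S3 and S6 lie in the same block of the stable partition, so they are equivalent — no string distinguishes them.

No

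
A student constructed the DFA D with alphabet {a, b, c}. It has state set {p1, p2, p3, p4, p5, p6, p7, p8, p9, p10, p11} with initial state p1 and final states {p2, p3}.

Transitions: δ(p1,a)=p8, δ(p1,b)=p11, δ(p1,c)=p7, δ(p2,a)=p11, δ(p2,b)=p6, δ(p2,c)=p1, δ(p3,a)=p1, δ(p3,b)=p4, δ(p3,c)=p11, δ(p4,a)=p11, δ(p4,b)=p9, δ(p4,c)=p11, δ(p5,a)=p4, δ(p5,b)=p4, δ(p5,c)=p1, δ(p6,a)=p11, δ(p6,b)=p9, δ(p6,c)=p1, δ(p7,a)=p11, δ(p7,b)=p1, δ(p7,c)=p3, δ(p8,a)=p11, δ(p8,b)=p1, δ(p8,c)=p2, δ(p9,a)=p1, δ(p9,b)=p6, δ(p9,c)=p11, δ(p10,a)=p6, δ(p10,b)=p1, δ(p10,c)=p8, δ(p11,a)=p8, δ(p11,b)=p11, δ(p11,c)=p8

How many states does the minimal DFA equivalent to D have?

Reachable states from the start: {p1,p2,p3,p4,p6,p7,p8,p9,p11}. Unreachable: {p5,p10} — drop them.
P0 = {p2,p3} | {p1,p4,p6,p7,p8,p9,p11}.
Split {p1,p4,p6,p7,p8,p9,p11} by δ(·,c) → {p1,p4,p6,p9,p11} and {p7,p8}.
Split {p1,p4,p6,p9,p11} by δ(·,a) → {p4,p6,p9} and {p1,p11}.
The partition is now stable with 4 blocks: {p2,p3} | {p4,p6,p9} | {p7,p8} | {p1,p11}.

4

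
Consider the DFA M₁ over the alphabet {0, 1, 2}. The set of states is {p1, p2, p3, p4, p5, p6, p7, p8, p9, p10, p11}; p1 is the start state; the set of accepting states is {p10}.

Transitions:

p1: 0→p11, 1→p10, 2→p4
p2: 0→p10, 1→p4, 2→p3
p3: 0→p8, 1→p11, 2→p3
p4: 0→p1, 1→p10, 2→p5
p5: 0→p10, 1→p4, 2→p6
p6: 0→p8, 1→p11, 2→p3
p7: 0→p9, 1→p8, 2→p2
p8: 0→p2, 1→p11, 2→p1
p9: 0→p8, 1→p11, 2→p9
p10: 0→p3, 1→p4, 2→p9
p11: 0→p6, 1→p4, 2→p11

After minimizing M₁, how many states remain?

7

States {p7} cannot be reached from the start state, so discard them.
P0 = {p10} | {p1,p2,p3,p4,p5,p6,p8,p9,p11}.
On input 0, block {p1,p2,p3,p4,p5,p6,p8,p9,p11} splits into {p1,p3,p4,p6,p8,p9,p11} and {p2,p5}.
On input 0, block {p1,p3,p4,p6,p8,p9,p11} splits into {p1,p3,p4,p6,p9,p11} and {p8}.
Split {p1,p3,p4,p6,p9,p11} by δ(·,0) → {p1,p4,p11} and {p3,p6,p9}.
On input 0, block {p1,p4,p11} splits into {p1,p4} and {p11}.
Split {p1,p4} by δ(·,0) → {p1} and {p4}.
No further refinement is possible. Final partition (7 blocks): {p10} | {p1} | {p2,p5} | {p8} | {p3,p6,p9} | {p11} | {p4}.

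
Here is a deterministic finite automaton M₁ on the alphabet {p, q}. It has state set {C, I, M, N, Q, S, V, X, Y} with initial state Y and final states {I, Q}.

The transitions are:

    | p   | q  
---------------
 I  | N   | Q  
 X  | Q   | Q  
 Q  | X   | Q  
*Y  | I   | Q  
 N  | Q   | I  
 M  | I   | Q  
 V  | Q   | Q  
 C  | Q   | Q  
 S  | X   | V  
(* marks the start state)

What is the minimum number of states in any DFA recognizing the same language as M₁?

First remove the unreachable states {C,M,S,V}; 5 states remain.
Initial partition by acceptance: {I,Q} | {N,X,Y}.
No further refinement is possible. Final partition (2 blocks): {I,Q} | {N,X,Y}.

2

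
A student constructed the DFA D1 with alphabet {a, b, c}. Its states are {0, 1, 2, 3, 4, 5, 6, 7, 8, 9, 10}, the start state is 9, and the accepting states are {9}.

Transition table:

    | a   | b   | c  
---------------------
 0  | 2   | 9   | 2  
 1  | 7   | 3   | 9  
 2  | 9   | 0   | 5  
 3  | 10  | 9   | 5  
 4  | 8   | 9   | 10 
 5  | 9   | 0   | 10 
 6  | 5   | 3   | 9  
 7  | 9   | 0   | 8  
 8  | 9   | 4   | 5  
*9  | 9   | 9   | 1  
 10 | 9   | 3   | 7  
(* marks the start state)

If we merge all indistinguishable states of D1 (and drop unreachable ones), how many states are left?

4

First remove the unreachable states {6}; 10 states remain.
Initial partition by acceptance: {9} | {0,1,2,3,4,5,7,8,10}.
Split {0,1,2,3,4,5,7,8,10} by δ(·,a) → {2,5,7,8,10} and {0,1,3,4}.
Split {0,1,3,4} by δ(·,b) → {0,3,4} and {1}.
Stable partition: {9} | {2,5,7,8,10} | {0,3,4} | {1} — 4 equivalence classes.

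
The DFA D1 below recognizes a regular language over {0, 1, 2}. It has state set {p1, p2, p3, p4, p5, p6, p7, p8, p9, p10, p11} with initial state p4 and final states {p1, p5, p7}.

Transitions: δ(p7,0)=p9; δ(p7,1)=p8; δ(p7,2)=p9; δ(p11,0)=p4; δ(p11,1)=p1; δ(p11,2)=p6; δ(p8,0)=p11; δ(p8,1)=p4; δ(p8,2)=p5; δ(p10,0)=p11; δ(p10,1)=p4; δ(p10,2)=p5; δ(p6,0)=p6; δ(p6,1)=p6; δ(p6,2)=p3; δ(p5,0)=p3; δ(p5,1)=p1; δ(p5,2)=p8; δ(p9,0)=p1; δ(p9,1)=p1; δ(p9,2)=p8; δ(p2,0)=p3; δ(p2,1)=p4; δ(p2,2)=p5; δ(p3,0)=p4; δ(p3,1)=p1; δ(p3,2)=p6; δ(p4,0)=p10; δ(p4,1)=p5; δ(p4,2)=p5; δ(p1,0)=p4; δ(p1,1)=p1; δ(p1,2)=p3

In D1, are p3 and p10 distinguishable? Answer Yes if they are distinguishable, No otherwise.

States {p2,p7,p9} cannot be reached from the start state, so discard them.
Start with accepting vs non-accepting: {p1,p5} | {p3,p4,p6,p8,p10,p11}.
Split {p3,p4,p6,p8,p10,p11} by δ(·,1) → {p3,p4,p11} and {p6,p8,p10}.
Split {p1,p5} by δ(·,2) → {p1} and {p5}.
Refine {p3,p4,p11} on symbol 0: members go to different blocks, giving {p3,p11} and {p4}.
Split {p6,p8,p10} by δ(·,0) → {p8,p10} and {p6}.
No further refinement is possible. Final partition (6 blocks): {p1} | {p3,p11} | {p8,p10} | {p5} | {p4} | {p6}.
p3 and p10 end up in different blocks, so they are distinguishable. For instance, the string '1' is accepted from only p3.

Yes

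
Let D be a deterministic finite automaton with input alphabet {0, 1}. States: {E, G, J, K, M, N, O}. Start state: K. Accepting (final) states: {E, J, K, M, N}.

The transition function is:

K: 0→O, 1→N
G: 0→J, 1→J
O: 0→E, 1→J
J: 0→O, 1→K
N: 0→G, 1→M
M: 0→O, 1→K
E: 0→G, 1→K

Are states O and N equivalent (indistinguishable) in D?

No

All states are reachable from the start state.
Start with accepting vs non-accepting: {E,J,K,M,N} | {G,O}.
No further refinement is possible. Final partition (2 blocks): {E,J,K,M,N} | {G,O}.
O and N end up in different blocks, so they are distinguishable. For instance, the string 'ε' is accepted from only N.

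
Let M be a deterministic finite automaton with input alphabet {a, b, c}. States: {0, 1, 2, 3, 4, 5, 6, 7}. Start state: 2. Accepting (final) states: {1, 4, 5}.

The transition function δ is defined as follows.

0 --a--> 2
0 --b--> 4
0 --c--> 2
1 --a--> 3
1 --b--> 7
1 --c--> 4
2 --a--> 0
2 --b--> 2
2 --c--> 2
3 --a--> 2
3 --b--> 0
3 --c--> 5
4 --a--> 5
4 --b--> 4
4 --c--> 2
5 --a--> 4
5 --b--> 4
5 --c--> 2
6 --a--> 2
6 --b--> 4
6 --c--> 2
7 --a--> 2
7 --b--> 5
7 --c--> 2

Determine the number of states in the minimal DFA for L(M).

Reachable states from the start: {0,2,4,5}. Unreachable: {1,3,6,7} — drop them.
Initial partition by acceptance: {4,5} | {0,2}.
On input b, block {0,2} splits into {0} and {2}.
The partition is now stable with 3 blocks: {4,5} | {0} | {2}.

3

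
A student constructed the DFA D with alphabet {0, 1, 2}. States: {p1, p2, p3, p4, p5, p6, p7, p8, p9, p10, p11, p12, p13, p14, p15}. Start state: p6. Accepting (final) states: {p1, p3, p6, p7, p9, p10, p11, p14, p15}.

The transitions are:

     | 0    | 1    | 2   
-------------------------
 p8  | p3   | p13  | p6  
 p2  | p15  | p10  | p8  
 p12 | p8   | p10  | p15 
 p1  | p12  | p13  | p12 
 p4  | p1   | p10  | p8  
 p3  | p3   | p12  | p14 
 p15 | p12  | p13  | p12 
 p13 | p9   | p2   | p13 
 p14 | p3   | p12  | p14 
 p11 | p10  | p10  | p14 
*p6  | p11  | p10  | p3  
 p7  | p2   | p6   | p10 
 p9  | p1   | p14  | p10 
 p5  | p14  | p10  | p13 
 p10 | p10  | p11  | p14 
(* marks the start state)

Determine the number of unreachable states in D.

3

No path from p6 leads to p4, p5, p7; the other 12 states are all reachable.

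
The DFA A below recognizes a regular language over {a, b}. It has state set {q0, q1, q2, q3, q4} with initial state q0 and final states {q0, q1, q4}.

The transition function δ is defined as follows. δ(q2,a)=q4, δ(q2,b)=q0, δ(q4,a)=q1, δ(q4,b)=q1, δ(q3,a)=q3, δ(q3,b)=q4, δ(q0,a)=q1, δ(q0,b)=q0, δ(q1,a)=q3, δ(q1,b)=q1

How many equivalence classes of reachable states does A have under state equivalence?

First remove the unreachable states {q2}; 4 states remain.
P0 = {q0,q1,q4} | {q3}.
Split {q0,q1,q4} by δ(·,a) → {q0,q4} and {q1}.
On input b, block {q0,q4} splits into {q0} and {q4}.
No further refinement is possible. Final partition (4 blocks): {q0} | {q3} | {q1} | {q4}.

4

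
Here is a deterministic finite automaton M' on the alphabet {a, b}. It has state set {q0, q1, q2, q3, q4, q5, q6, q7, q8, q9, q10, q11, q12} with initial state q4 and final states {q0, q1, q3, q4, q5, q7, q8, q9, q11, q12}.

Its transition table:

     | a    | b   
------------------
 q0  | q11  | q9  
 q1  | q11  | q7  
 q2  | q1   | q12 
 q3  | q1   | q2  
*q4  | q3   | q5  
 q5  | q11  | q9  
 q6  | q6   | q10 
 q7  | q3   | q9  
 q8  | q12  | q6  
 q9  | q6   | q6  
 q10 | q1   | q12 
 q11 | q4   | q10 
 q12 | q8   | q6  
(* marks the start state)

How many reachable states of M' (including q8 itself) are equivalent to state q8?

2

First remove the unreachable states {q0}; 12 states remain.
Initial partition by acceptance: {q1,q3,q4,q5,q7,q8,q9,q11,q12} | {q2,q6,q10}.
On input a, block {q1,q3,q4,q5,q7,q8,q9,q11,q12} splits into {q1,q3,q4,q5,q7,q8,q11,q12} and {q9}.
Split {q1,q3,q4,q5,q7,q8,q11,q12} by δ(·,b) → {q3,q8,q11,q12} and {q1,q4} and {q5,q7}.
On input a, block {q3,q8,q11,q12} splits into {q3,q11} and {q8,q12}.
Split {q2,q6,q10} by δ(·,a) → {q2,q10} and {q6}.
The partition is now stable with 7 blocks: {q3,q11} | {q2,q10} | {q9} | {q1,q4} | {q5,q7} | {q8,q12} | {q6}.
The equivalence class containing q8 is {q8,q12}, of size 2.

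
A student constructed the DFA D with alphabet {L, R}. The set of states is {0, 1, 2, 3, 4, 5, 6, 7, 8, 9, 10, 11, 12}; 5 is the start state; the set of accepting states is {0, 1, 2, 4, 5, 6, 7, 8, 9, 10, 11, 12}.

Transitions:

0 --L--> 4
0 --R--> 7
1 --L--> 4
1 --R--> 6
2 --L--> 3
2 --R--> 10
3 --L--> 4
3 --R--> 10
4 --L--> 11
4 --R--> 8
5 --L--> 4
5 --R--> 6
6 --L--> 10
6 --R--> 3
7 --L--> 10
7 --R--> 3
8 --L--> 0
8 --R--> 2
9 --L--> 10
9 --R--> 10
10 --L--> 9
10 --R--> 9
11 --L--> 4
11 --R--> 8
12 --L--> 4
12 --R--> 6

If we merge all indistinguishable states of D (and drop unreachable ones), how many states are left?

7

First remove the unreachable states {1,12}; 11 states remain.
Start with accepting vs non-accepting: {0,2,4,5,6,7,8,9,10,11} | {3}.
Refine {0,2,4,5,6,7,8,9,10,11} on symbol L: members go to different blocks, giving {0,4,5,6,7,8,9,10,11} and {2}.
On input R, block {0,4,5,6,7,8,9,10,11} splits into {0,4,5,9,10,11} and {6,7} and {8}.
Split {0,4,5,9,10,11} by δ(·,R) → {0,5} and {4,11} and {9,10}.
No further refinement is possible. Final partition (7 blocks): {0,5} | {3} | {2} | {6,7} | {8} | {4,11} | {9,10}.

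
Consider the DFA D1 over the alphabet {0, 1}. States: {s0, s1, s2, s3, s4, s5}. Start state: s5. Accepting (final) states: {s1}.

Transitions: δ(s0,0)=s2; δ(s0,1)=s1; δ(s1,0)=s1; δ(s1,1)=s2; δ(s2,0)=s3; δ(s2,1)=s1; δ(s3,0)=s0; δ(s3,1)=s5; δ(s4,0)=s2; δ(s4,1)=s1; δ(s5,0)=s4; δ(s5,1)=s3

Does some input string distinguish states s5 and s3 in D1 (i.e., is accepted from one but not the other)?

No

Initial partition by acceptance: {s1} | {s0,s2,s3,s4,s5}.
Refine {s0,s2,s3,s4,s5} on symbol 1: members go to different blocks, giving {s0,s2,s4} and {s3,s5}.
Split {s0,s2,s4} by δ(·,0) → {s0,s4} and {s2}.
No further refinement is possible. Final partition (4 blocks): {s1} | {s0,s4} | {s3,s5} | {s2}.
s5 and s3 lie in the same block of the stable partition, so they are equivalent — no string distinguishes them.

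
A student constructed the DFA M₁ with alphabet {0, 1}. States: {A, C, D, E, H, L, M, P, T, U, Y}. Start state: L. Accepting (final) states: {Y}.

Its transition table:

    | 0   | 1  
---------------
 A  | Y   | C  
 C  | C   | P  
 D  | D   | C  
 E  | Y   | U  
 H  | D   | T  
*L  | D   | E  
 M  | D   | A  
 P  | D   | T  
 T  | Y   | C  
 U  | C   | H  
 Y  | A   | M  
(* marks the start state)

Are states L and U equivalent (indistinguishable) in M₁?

No

Every state is reachable, so we keep all 11.
P0 = {Y} | {A,C,D,E,H,L,M,P,T,U}.
Refine {A,C,D,E,H,L,M,P,T,U} on symbol 0: members go to different blocks, giving {C,D,H,L,M,P,U} and {A,E,T}.
Refine {C,D,H,L,M,P,U} on symbol 1: members go to different blocks, giving {H,L,M,P} and {C,D,U}.
On input 1, block {C,D,U} splits into {C,U} and {D}.
No further refinement is possible. Final partition (5 blocks): {Y} | {H,L,M,P} | {A,E,T} | {C,U} | {D}.
L and U end up in different blocks, so they are distinguishable. For instance, the string '10' is accepted from only L.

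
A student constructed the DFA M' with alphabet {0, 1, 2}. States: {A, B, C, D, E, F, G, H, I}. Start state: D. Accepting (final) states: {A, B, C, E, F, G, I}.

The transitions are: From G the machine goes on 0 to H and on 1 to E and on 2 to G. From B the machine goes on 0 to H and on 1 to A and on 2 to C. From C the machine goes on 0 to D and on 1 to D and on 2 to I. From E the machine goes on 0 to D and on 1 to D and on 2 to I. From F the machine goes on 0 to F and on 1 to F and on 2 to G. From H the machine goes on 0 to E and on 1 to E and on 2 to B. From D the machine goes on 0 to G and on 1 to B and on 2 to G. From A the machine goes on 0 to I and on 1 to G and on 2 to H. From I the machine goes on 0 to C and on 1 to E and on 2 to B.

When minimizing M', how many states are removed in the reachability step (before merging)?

1

BFS from D reaches {A, B, C, D, E, G, H, I}; the 1 state(s) F are never visited.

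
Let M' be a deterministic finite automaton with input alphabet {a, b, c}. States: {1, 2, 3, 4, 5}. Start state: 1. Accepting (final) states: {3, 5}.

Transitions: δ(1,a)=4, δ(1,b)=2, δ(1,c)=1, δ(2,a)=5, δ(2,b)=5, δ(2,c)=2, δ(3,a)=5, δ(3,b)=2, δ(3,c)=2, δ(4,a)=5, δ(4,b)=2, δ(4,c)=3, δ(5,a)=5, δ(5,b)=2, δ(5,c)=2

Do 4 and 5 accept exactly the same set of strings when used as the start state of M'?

No

Every state is reachable, so we keep all 5.
P0 = {3,5} | {1,2,4}.
Split {1,2,4} by δ(·,a) → {2,4} and {1}.
Split {2,4} by δ(·,b) → {2} and {4}.
The partition is now stable with 4 blocks: {3,5} | {2} | {1} | {4}.
4 and 5 end up in different blocks, so they are distinguishable. For instance, the string 'ε' is accepted from only 5.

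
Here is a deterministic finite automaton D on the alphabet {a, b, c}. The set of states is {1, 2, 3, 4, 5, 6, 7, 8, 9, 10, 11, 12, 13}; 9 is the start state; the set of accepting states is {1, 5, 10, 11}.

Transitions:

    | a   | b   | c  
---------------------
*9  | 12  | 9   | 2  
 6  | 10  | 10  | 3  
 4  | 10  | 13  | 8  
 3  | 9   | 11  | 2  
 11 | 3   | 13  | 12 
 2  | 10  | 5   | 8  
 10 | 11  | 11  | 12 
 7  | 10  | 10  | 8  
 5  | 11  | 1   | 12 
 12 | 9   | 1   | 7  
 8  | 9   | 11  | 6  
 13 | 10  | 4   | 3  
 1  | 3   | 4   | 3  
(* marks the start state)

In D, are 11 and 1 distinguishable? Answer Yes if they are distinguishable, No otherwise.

No

Every state is reachable, so we keep all 13.
P0 = {1,5,10,11} | {2,3,4,6,7,8,9,12,13}.
Refine {1,5,10,11} on symbol a: members go to different blocks, giving {1,11} and {5,10}.
On input a, block {2,3,4,6,7,8,9,12,13} splits into {2,4,6,7,13} and {3,8,9,12}.
On input b, block {2,4,6,7,13} splits into {2,6,7} and {4,13}.
Refine {3,8,9,12} on symbol b: members go to different blocks, giving {3,8,12} and {9}.
The partition is now stable with 6 blocks: {1,11} | {2,6,7} | {5,10} | {3,8,12} | {4,13} | {9}.
11 and 1 lie in the same block of the stable partition, so they are equivalent — no string distinguishes them.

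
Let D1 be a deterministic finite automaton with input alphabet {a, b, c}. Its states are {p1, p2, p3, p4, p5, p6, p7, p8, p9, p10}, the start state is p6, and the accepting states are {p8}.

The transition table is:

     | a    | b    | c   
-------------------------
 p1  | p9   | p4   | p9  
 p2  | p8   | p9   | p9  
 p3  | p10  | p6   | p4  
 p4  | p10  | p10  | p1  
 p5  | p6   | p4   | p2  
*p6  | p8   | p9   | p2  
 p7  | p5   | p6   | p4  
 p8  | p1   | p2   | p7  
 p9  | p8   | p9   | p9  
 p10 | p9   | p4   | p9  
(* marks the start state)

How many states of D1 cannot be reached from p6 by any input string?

Starting at p6 and following transitions, the reachable set is {p1, p2, p4, p5, p6, p7, p8, p9, p10}. That leaves p3 unreachable — 1 in total.

1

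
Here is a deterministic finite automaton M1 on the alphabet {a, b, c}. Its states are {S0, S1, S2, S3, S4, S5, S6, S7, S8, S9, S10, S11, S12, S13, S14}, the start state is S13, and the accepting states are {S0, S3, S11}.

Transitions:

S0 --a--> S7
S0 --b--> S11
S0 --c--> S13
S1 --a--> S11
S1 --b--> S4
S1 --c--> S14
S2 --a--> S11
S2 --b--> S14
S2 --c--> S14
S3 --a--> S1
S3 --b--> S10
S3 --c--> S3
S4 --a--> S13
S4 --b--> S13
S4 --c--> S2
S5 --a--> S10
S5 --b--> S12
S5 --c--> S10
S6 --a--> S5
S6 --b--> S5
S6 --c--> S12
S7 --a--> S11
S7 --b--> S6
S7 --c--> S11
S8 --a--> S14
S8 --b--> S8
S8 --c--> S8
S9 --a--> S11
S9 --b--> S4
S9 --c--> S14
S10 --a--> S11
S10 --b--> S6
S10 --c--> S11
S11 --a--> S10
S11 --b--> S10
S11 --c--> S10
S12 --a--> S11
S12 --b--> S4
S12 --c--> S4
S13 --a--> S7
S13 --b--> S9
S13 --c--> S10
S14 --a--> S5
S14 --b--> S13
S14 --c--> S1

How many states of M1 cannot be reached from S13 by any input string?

Starting at S13 and following transitions, the reachable set is {S1, S2, S4, S5, S6, S7, S9, S10, S11, S12, S13, S14}. That leaves S0, S3, S8 unreachable — 3 in total.

3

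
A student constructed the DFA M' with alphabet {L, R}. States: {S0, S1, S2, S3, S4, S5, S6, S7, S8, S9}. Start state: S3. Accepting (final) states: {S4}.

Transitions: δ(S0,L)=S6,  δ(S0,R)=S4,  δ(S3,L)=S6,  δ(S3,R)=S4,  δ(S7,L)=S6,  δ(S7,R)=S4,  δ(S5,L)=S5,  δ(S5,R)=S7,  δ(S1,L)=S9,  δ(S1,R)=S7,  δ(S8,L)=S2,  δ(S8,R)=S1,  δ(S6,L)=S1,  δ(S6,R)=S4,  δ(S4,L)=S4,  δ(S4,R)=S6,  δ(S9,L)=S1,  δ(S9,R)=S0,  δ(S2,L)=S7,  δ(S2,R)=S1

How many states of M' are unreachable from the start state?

No path from S3 leads to S2, S5, S8; the other 7 states are all reachable.

3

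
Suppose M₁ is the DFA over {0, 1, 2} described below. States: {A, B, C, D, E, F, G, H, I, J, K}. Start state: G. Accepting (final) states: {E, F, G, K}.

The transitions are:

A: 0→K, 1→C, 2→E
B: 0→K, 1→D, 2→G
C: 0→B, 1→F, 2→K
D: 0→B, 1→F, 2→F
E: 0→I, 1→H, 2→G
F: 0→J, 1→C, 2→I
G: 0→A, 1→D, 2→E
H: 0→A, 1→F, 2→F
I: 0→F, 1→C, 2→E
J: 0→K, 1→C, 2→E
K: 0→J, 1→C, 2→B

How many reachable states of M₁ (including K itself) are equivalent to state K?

All states are reachable from the start state.
Initial partition by acceptance: {E,F,G,K} | {A,B,C,D,H,I,J}.
On input 2, block {E,F,G,K} splits into {E,G} and {F,K}.
Refine {A,B,C,D,H,I,J} on symbol 0: members go to different blocks, giving {A,B,I,J} and {C,D,H}.
Stable partition: {E,G} | {A,B,I,J} | {F,K} | {C,D,H} — 4 equivalence classes.
The equivalence class containing K is {F,K}, of size 2.

2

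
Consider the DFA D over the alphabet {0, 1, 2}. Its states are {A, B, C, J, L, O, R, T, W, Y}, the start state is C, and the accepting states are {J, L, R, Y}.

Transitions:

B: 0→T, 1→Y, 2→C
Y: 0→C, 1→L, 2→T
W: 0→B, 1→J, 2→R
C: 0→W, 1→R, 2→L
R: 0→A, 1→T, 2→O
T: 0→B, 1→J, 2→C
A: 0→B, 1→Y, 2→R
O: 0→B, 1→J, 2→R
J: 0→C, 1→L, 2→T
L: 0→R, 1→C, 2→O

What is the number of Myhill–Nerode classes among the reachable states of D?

6

All states are reachable from the start state.
Start with accepting vs non-accepting: {J,L,R,Y} | {A,B,C,O,T,W}.
Split {J,L,R,Y} by δ(·,0) → {J,R,Y} and {L}.
Refine {J,R,Y} on symbol 1: members go to different blocks, giving {J,Y} and {R}.
Refine {A,B,C,O,T,W} on symbol 1: members go to different blocks, giving {A,B,O,T,W} and {C}.
Refine {A,B,O,T,W} on symbol 2: members go to different blocks, giving {A,O,W} and {B,T}.
The partition is now stable with 6 blocks: {J,Y} | {A,O,W} | {L} | {R} | {C} | {B,T}.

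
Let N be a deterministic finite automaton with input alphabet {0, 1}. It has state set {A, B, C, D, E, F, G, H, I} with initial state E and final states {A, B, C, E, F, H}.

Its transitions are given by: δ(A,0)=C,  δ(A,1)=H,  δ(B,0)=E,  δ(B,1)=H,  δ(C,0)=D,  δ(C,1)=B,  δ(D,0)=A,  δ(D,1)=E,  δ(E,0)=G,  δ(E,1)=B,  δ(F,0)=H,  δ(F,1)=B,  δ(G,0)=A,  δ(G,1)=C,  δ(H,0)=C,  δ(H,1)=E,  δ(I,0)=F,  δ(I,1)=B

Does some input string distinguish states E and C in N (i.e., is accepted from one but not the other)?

No

States {F,I} cannot be reached from the start state, so discard them.
Initial partition by acceptance: {A,B,C,E,H} | {D,G}.
Refine {A,B,C,E,H} on symbol 0: members go to different blocks, giving {A,B,H} and {C,E}.
Refine {A,B,H} on symbol 1: members go to different blocks, giving {A,B} and {H}.
The partition is now stable with 4 blocks: {A,B} | {D,G} | {C,E} | {H}.
E and C lie in the same block of the stable partition, so they are equivalent — no string distinguishes them.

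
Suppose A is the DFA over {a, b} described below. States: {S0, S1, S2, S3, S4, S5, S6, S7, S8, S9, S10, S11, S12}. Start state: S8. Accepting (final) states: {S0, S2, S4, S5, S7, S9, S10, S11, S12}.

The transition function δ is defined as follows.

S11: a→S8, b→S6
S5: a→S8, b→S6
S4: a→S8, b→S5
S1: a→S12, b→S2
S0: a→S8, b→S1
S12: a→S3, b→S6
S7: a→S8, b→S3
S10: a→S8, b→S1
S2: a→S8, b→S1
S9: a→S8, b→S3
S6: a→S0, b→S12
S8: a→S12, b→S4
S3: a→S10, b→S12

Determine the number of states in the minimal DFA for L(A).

7

States {S7,S9,S11} cannot be reached from the start state, so discard them.
Initial partition by acceptance: {S0,S2,S4,S5,S10,S12} | {S1,S3,S6,S8}.
Refine {S0,S2,S4,S5,S10,S12} on symbol b: members go to different blocks, giving {S0,S2,S5,S10,S12} and {S4}.
On input b, block {S1,S3,S6,S8} splits into {S1,S3,S6} and {S8}.
Split {S0,S2,S5,S10,S12} by δ(·,a) → {S0,S2,S5,S10} and {S12}.
On input a, block {S1,S3,S6} splits into {S3,S6} and {S1}.
On input b, block {S0,S2,S5,S10} splits into {S0,S2,S10} and {S5}.
Stable partition: {S0,S2,S10} | {S3,S6} | {S4} | {S8} | {S12} | {S1} | {S5} — 7 equivalence classes.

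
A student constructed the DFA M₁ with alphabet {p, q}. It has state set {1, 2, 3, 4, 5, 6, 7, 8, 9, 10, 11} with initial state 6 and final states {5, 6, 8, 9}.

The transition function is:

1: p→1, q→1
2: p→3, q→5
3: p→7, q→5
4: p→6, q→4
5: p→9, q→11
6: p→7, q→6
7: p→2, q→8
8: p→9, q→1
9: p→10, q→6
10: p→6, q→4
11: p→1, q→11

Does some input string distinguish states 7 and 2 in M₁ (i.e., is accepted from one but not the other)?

No

Start with accepting vs non-accepting: {5,6,8,9} | {1,2,3,4,7,10,11}.
Split {5,6,8,9} by δ(·,p) → {5,8} and {6,9}.
On input p, block {1,2,3,4,7,10,11} splits into {1,2,3,7,11} and {4,10}.
On input q, block {1,2,3,7,11} splits into {2,3,7} and {1,11}.
Split {6,9} by δ(·,p) → {6} and {9}.
No further refinement is possible. Final partition (6 blocks): {5,8} | {2,3,7} | {6} | {4,10} | {1,11} | {9}.
7 and 2 lie in the same block of the stable partition, so they are equivalent — no string distinguishes them.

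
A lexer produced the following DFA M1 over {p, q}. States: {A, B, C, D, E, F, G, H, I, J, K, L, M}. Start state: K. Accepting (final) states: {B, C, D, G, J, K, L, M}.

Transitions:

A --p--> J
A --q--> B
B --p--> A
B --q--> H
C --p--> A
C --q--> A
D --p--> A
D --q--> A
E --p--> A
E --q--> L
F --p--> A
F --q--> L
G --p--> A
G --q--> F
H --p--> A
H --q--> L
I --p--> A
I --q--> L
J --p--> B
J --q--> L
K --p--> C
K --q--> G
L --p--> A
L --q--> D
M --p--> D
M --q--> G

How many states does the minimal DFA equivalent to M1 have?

7

First remove the unreachable states {E,I,M}; 10 states remain.
Initial partition by acceptance: {B,C,D,G,J,K,L} | {A,F,H}.
On input p, block {B,C,D,G,J,K,L} splits into {B,C,D,G,L} and {J,K}.
Split {B,C,D,G,L} by δ(·,q) → {B,C,D,G} and {L}.
Refine {A,F,H} on symbol p: members go to different blocks, giving {F,H} and {A}.
Split {B,C,D,G} by δ(·,q) → {B,G} and {C,D}.
On input p, block {J,K} splits into {J} and {K}.
The partition is now stable with 7 blocks: {B,G} | {F,H} | {J} | {L} | {A} | {C,D} | {K}.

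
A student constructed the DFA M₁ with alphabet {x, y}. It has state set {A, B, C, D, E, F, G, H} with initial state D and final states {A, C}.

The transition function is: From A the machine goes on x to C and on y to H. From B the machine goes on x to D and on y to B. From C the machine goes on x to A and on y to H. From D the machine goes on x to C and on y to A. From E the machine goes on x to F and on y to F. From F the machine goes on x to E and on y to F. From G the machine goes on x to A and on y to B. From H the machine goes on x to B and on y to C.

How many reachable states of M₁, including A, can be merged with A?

Reachable states from the start: {A,B,C,D,H}. Unreachable: {E,F,G} — drop them.
Start with accepting vs non-accepting: {A,C} | {B,D,H}.
Split {B,D,H} by δ(·,x) → {B,H} and {D}.
Split {B,H} by δ(·,x) → {B} and {H}.
Stable partition: {A,C} | {B} | {D} | {H} — 4 equivalence classes.
The equivalence class containing A is {A,C}, of size 2.

2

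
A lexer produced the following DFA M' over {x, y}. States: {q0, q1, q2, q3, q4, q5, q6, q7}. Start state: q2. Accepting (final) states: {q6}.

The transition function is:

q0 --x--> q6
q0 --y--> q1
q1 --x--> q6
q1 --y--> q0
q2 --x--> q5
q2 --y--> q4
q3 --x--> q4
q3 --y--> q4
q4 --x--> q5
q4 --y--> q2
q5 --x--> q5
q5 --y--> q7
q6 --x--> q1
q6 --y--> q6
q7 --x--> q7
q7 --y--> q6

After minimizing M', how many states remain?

5

States {q3} cannot be reached from the start state, so discard them.
P0 = {q6} | {q0,q1,q2,q4,q5,q7}.
On input x, block {q0,q1,q2,q4,q5,q7} splits into {q2,q4,q5,q7} and {q0,q1}.
On input y, block {q2,q4,q5,q7} splits into {q2,q4,q5} and {q7}.
Split {q2,q4,q5} by δ(·,y) → {q2,q4} and {q5}.
The partition is now stable with 5 blocks: {q6} | {q2,q4} | {q0,q1} | {q7} | {q5}.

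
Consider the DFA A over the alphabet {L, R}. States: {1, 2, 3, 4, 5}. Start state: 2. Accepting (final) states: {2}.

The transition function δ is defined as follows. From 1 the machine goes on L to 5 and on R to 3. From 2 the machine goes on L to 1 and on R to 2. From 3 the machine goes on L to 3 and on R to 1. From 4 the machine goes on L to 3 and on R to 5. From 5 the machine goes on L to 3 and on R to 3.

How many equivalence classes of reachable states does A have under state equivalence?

States {4} cannot be reached from the start state, so discard them.
Start with accepting vs non-accepting: {2} | {1,3,5}.
The partition is now stable with 2 blocks: {2} | {1,3,5}.

2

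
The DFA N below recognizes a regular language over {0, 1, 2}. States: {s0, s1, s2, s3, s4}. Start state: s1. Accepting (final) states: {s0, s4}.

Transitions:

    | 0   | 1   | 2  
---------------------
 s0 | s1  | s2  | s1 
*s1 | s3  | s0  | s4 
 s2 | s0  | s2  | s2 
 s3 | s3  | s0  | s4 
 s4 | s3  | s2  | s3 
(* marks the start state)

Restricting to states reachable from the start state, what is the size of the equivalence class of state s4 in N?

2

P0 = {s0,s4} | {s1,s2,s3}.
On input 0, block {s1,s2,s3} splits into {s1,s3} and {s2}.
Stable partition: {s0,s4} | {s1,s3} | {s2} — 3 equivalence classes.
State s4 belongs to the block {s0,s4}, which has 2 states.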